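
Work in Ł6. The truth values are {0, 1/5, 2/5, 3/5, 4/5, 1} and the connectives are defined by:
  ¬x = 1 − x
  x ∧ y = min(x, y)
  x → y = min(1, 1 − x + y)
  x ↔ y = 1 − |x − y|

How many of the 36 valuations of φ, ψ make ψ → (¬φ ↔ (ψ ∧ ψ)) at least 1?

value 1: 27 assignments (counts)
value 4/5: 3 assignments
value 3/5: 2 assignments
value 2/5: 2 assignments
value 1/5: 1 assignment
value 0: 1 assignment
So 27 of the 36 assignments meet the threshold.

27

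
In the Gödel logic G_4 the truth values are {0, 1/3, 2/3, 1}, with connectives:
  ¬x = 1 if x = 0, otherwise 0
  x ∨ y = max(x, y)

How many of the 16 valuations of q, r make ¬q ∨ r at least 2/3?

10

q = 0, r = 0 ↦ 1  ≥
q = 0, r = 1/3 ↦ 1  ≥
q = 0, r = 2/3 ↦ 1  ≥
q = 0, r = 1 ↦ 1  ≥
q = 1/3, r = 0 ↦ 0  <
q = 1/3, r = 1/3 ↦ 1/3  <
q = 1/3, r = 2/3 ↦ 2/3  ≥
q = 1/3, r = 1 ↦ 1  ≥
q = 2/3, r = 0 ↦ 0  <
q = 2/3, r = 1/3 ↦ 1/3  <
q = 2/3, r = 2/3 ↦ 2/3  ≥
q = 2/3, r = 1 ↦ 1  ≥
q = 1, r = 0 ↦ 0  <
q = 1, r = 1/3 ↦ 1/3  <
q = 1, r = 2/3 ↦ 2/3  ≥
q = 1, r = 1 ↦ 1  ≥
So 10 of the 16 assignments meet the threshold.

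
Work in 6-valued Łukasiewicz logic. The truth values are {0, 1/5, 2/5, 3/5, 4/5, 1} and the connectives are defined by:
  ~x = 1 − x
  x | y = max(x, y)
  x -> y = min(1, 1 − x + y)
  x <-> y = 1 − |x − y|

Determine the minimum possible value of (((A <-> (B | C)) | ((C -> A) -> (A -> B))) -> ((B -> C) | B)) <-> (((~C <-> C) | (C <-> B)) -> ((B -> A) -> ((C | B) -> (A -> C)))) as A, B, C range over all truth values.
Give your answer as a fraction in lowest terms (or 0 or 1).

Take A = 0, B = 2/5, C = 0:
B | C = 2/5 | 0 = 2/5
A <-> (B | C) = 0 <-> 2/5 = 3/5
C -> A = 0 -> 0 = 1
A -> B = 0 -> 2/5 = 1
(C -> A) -> (A -> B) = 1 -> 1 = 1
(A <-> (B | C)) | ((C -> A) -> (A -> B)) = 3/5 | 1 = 1
B -> C = 2/5 -> 0 = 3/5
(B -> C) | B = 3/5 | 2/5 = 3/5
((A <-> (B | C)) | ((C -> A) -> (A -> B))) -> ((B -> C) | B) = 1 -> 3/5 = 3/5
~C = ~0 = 1
~C <-> C = 1 <-> 0 = 0
C <-> B = 0 <-> 2/5 = 3/5
(~C <-> C) | (C <-> B) = 0 | 3/5 = 3/5
B -> A = 2/5 -> 0 = 3/5
C | B = 0 | 2/5 = 2/5
A -> C = 0 -> 0 = 1
(C | B) -> (A -> C) = 2/5 -> 1 = 1
(B -> A) -> ((C | B) -> (A -> C)) = 3/5 -> 1 = 1
((~C <-> C) | (C <-> B)) -> ((B -> A) -> ((C | B) -> (A -> C))) = 3/5 -> 1 = 1
(((A <-> (B | C)) | ((C -> A) -> (A -> B))) -> ((B -> C) | B)) <-> (((~C <-> C) | (C <-> B)) -> ((B -> A) -> ((C | B) -> (A -> C)))) = 3/5 <-> 1 = 3/5
No assignment yields a value below 3/5, so this is the minimum.

3/5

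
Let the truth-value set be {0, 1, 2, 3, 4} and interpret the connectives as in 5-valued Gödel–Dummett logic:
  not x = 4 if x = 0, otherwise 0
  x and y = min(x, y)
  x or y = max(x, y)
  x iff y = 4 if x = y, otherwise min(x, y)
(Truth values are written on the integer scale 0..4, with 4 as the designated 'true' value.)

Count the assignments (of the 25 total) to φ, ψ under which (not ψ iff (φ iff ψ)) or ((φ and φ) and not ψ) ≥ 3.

value 4: 6 assignments (counts)
value 3: 1 assignment (counts)
value 2: 1 assignment
value 1: 1 assignment
value 0: 16 assignments
So 7 of the 25 assignments meet the threshold.

7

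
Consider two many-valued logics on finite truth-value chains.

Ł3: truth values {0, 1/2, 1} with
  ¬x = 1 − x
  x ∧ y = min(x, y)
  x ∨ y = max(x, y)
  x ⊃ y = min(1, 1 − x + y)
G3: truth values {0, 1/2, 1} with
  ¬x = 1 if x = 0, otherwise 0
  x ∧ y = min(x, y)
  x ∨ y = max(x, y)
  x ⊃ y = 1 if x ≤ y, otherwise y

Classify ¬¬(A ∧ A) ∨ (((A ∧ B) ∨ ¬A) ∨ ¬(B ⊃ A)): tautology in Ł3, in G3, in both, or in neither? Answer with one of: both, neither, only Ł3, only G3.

only G3

In Ł3: at A = 1/2, B = 0 the value is 1/2 — not a tautology.
In G3: every assignment gives 1 — tautology.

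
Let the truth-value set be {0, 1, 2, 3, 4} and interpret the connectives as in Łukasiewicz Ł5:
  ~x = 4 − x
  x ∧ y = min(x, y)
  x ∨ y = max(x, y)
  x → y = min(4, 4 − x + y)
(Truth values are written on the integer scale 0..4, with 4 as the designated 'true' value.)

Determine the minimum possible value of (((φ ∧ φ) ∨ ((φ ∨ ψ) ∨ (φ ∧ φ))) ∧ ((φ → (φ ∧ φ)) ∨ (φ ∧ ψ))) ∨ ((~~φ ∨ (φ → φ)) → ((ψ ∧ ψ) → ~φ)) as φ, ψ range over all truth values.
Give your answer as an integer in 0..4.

3

Take φ = 2, ψ = 3:
φ ∧ φ = 2 ∧ 2 = 2
φ ∨ ψ = 2 ∨ 3 = 3
φ ∧ φ = 2 ∧ 2 = 2
(φ ∨ ψ) ∨ (φ ∧ φ) = 3 ∨ 2 = 3
(φ ∧ φ) ∨ ((φ ∨ ψ) ∨ (φ ∧ φ)) = 2 ∨ 3 = 3
φ ∧ φ = 2 ∧ 2 = 2
φ → (φ ∧ φ) = 2 → 2 = 4
φ ∧ ψ = 2 ∧ 3 = 2
(φ → (φ ∧ φ)) ∨ (φ ∧ ψ) = 4 ∨ 2 = 4
((φ ∧ φ) ∨ ((φ ∨ ψ) ∨ (φ ∧ φ))) ∧ ((φ → (φ ∧ φ)) ∨ (φ ∧ ψ)) = 3 ∧ 4 = 3
~φ = ~2 = 2
~~φ = ~2 = 2
φ → φ = 2 → 2 = 4
~~φ ∨ (φ → φ) = 2 ∨ 4 = 4
ψ ∧ ψ = 3 ∧ 3 = 3
~φ = ~2 = 2
(ψ ∧ ψ) → ~φ = 3 → 2 = 3
(~~φ ∨ (φ → φ)) → ((ψ ∧ ψ) → ~φ) = 4 → 3 = 3
(((φ ∧ φ) ∨ ((φ ∨ ψ) ∨ (φ ∧ φ))) ∧ ((φ → (φ ∧ φ)) ∨ (φ ∧ ψ))) ∨ ((~~φ ∨ (φ → φ)) → ((ψ ∧ ψ) → ~φ)) = 3 ∨ 3 = 3
No assignment yields a value below 3, so this is the minimum.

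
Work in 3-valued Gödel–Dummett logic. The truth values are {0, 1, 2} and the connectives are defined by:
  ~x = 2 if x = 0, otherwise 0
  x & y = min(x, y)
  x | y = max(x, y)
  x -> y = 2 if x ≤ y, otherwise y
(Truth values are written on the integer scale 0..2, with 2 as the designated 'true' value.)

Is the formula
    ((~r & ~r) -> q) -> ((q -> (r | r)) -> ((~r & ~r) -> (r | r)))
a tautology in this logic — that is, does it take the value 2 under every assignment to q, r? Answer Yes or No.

Yes

q = 0, r = 0 ↦ 2
q = 0, r = 1 ↦ 2
q = 0, r = 2 ↦ 2
q = 1, r = 0 ↦ 2
q = 1, r = 1 ↦ 2
q = 1, r = 2 ↦ 2
q = 2, r = 0 ↦ 2
q = 2, r = 1 ↦ 2
q = 2, r = 2 ↦ 2
Every assignment gives a value ≥ 2.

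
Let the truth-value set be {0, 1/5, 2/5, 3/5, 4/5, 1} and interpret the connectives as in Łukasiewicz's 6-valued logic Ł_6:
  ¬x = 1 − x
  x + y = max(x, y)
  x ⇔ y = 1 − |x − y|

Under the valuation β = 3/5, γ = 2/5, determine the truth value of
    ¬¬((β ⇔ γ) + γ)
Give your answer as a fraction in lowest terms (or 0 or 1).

4/5

β ⇔ γ = 3/5 ⇔ 2/5 = 4/5
(β ⇔ γ) + γ = 4/5 + 2/5 = 4/5
¬((β ⇔ γ) + γ) = ¬4/5 = 1/5
¬¬((β ⇔ γ) + γ) = ¬1/5 = 4/5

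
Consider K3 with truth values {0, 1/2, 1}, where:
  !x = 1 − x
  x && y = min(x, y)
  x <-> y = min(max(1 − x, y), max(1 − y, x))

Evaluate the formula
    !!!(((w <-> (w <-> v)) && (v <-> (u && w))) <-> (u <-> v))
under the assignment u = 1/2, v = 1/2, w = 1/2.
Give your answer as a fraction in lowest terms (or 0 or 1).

1/2

w <-> v = 1/2 <-> 1/2 = 1/2
w <-> (w <-> v) = 1/2 <-> 1/2 = 1/2
u && w = 1/2 && 1/2 = 1/2
v <-> (u && w) = 1/2 <-> 1/2 = 1/2
(w <-> (w <-> v)) && (v <-> (u && w)) = 1/2 && 1/2 = 1/2
u <-> v = 1/2 <-> 1/2 = 1/2
((w <-> (w <-> v)) && (v <-> (u && w))) <-> (u <-> v) = 1/2 <-> 1/2 = 1/2
!(((w <-> (w <-> v)) && (v <-> (u && w))) <-> (u <-> v)) = !1/2 = 1/2
!!(((w <-> (w <-> v)) && (v <-> (u && w))) <-> (u <-> v)) = !1/2 = 1/2
!!!(((w <-> (w <-> v)) && (v <-> (u && w))) <-> (u <-> v)) = !1/2 = 1/2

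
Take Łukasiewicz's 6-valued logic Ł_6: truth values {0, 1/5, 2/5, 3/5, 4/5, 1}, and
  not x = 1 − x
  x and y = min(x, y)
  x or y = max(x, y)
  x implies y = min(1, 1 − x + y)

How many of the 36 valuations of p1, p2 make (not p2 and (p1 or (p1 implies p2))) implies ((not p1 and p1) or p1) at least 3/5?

value 1: 24 assignments (counts)
value 4/5: 4 assignments (counts)
value 3/5: 3 assignments (counts)
value 2/5: 3 assignments
value 1/5: 1 assignment
value 0: 1 assignment
So 31 of the 36 assignments meet the threshold.

31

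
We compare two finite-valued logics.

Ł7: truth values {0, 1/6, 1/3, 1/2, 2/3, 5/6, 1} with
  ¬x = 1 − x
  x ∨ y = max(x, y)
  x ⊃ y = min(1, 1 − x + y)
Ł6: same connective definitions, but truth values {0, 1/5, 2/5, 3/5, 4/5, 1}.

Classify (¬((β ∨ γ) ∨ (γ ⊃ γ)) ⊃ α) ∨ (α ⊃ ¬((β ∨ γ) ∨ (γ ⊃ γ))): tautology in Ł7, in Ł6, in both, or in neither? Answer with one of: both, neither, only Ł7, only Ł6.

In Ł7: every assignment gives 1 — tautology.
In Ł6: every assignment gives 1 — tautology.

both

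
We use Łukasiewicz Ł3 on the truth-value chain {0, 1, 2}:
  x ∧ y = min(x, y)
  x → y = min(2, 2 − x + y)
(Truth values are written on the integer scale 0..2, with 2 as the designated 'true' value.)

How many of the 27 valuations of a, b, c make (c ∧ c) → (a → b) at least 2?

23

value 2: 23 assignments (counts)
value 1: 3 assignments
value 0: 1 assignment
So 23 of the 27 assignments meet the threshold.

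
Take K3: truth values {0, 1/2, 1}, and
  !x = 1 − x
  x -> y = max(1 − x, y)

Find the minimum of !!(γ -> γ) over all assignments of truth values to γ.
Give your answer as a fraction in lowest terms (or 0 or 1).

1/2

Take γ = 1/2:
γ -> γ = 1/2 -> 1/2 = 1/2
!(γ -> γ) = !1/2 = 1/2
!!(γ -> γ) = !1/2 = 1/2
No assignment yields a value below 1/2, so this is the minimum.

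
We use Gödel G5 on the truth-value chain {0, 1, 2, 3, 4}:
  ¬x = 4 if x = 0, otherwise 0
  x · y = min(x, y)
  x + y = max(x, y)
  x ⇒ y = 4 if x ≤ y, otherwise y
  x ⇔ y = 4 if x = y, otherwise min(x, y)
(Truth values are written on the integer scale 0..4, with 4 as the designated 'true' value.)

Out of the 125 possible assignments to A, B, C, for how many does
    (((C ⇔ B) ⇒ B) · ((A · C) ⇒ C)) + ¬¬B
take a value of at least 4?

120

value 4: 120 assignments (counts)
value 0: 5 assignments
So 120 of the 125 assignments meet the threshold.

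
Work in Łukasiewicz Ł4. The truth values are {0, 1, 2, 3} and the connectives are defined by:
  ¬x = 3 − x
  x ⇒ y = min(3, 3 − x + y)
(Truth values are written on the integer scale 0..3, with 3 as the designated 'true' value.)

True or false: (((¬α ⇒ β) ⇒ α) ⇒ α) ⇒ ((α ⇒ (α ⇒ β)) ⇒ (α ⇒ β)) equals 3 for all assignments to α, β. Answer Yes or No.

Counterexample: take α = 2, β = 1.
¬α = ¬2 = 1
¬α ⇒ β = 1 ⇒ 1 = 3
(¬α ⇒ β) ⇒ α = 3 ⇒ 2 = 2
((¬α ⇒ β) ⇒ α) ⇒ α = 2 ⇒ 2 = 3
α ⇒ β = 2 ⇒ 1 = 2
α ⇒ (α ⇒ β) = 2 ⇒ 2 = 3
α ⇒ β = 2 ⇒ 1 = 2
(α ⇒ (α ⇒ β)) ⇒ (α ⇒ β) = 3 ⇒ 2 = 2
(((¬α ⇒ β) ⇒ α) ⇒ α) ⇒ ((α ⇒ (α ⇒ β)) ⇒ (α ⇒ β)) = 3 ⇒ 2 = 2
This gives 2 ≠ 3.

No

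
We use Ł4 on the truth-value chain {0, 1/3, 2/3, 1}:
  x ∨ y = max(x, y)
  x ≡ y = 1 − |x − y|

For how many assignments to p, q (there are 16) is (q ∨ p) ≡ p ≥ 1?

10

p = 0, q = 0 ↦ 1  ≥
p = 0, q = 1/3 ↦ 2/3  <
p = 0, q = 2/3 ↦ 1/3  <
p = 0, q = 1 ↦ 0  <
p = 1/3, q = 0 ↦ 1  ≥
p = 1/3, q = 1/3 ↦ 1  ≥
p = 1/3, q = 2/3 ↦ 2/3  <
p = 1/3, q = 1 ↦ 1/3  <
p = 2/3, q = 0 ↦ 1  ≥
p = 2/3, q = 1/3 ↦ 1  ≥
p = 2/3, q = 2/3 ↦ 1  ≥
p = 2/3, q = 1 ↦ 2/3  <
p = 1, q = 0 ↦ 1  ≥
p = 1, q = 1/3 ↦ 1  ≥
p = 1, q = 2/3 ↦ 1  ≥
p = 1, q = 1 ↦ 1  ≥
So 10 of the 16 assignments meet the threshold.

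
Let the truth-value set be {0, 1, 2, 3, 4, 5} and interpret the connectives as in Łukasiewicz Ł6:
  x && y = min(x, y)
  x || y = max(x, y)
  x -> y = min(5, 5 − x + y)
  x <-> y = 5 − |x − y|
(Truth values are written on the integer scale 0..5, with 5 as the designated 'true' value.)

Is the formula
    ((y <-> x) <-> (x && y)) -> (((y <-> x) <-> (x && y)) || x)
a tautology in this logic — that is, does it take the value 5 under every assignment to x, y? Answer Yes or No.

At x = 2, y = 4, for instance:
y <-> x = 4 <-> 2 = 3
x && y = 2 && 4 = 2
(y <-> x) <-> (x && y) = 3 <-> 2 = 4
((y <-> x) <-> (x && y)) || x = 4 || 2 = 4
((y <-> x) <-> (x && y)) -> (((y <-> x) <-> (x && y)) || x) = 4 -> 4 = 5
and checking the remaining 35 assignments likewise gives ≥ 5 in every case.

Yes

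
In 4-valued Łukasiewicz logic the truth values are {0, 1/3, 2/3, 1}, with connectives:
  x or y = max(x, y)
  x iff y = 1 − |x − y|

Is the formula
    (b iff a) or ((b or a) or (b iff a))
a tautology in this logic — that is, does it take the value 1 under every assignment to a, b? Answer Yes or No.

No

Counterexample: take a = 0, b = 1/3.
b iff a = 1/3 iff 0 = 2/3
b or a = 1/3 or 0 = 1/3
(b or a) or (b iff a) = 1/3 or 2/3 = 2/3
(b iff a) or ((b or a) or (b iff a)) = 2/3 or 2/3 = 2/3
This gives 2/3 ≠ 1.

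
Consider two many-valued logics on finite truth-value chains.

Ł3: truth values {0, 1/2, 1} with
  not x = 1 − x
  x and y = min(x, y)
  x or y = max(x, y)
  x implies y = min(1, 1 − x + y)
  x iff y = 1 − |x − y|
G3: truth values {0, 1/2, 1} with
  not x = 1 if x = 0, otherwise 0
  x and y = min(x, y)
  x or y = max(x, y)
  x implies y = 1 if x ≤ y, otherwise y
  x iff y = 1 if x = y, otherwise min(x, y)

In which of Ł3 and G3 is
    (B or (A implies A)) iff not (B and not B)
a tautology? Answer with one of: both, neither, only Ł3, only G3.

only G3

In Ł3: at A = 0, B = 1/2 the value is 1/2 — not a tautology.
In G3: every assignment gives 1 — tautology.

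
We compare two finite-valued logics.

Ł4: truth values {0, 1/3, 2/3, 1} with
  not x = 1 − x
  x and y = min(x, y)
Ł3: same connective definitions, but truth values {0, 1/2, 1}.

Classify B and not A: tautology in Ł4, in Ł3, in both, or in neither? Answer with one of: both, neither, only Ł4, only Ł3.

neither

In Ł4: at A = 0, B = 0 the value is 0 — not a tautology.
In Ł3: at A = 0, B = 0 the value is 0 — not a tautology.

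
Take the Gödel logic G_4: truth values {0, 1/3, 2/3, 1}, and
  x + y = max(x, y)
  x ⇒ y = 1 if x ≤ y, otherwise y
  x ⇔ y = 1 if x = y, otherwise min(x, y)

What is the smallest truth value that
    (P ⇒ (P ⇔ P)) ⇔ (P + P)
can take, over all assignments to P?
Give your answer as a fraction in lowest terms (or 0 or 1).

0

Take P = 0:
P ⇔ P = 0 ⇔ 0 = 1
P ⇒ (P ⇔ P) = 0 ⇒ 1 = 1
P + P = 0 + 0 = 0
(P ⇒ (P ⇔ P)) ⇔ (P + P) = 1 ⇔ 0 = 0
No assignment yields a value below 0, so this is the minimum.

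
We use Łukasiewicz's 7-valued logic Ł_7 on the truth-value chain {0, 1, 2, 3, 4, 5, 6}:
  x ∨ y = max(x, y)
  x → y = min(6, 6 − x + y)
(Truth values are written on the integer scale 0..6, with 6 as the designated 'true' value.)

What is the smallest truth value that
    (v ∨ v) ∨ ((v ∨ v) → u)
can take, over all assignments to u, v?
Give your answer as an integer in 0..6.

Take u = 0, v = 3:
v ∨ v = 3 ∨ 3 = 3
v ∨ v = 3 ∨ 3 = 3
(v ∨ v) → u = 3 → 0 = 3
(v ∨ v) ∨ ((v ∨ v) → u) = 3 ∨ 3 = 3
No assignment yields a value below 3, so this is the minimum.

3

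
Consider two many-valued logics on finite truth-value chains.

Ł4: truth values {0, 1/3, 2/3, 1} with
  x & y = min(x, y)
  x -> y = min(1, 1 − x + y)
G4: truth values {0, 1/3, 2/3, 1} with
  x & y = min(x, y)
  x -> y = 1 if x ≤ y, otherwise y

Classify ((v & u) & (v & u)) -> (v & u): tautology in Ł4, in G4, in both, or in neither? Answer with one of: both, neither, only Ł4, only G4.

both

In Ł4: every assignment gives 1 — tautology.
In G4: every assignment gives 1 — tautology.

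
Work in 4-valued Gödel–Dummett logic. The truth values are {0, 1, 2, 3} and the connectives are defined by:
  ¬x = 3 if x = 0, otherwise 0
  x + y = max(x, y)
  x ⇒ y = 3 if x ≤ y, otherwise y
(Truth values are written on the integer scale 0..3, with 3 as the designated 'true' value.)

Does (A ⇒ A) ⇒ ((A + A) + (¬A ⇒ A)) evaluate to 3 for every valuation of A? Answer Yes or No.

No

Counterexample: take A = 0.
A ⇒ A = 0 ⇒ 0 = 3
A + A = 0 + 0 = 0
¬A = ¬0 = 3
¬A ⇒ A = 3 ⇒ 0 = 0
(A + A) + (¬A ⇒ A) = 0 + 0 = 0
(A ⇒ A) ⇒ ((A + A) + (¬A ⇒ A)) = 3 ⇒ 0 = 0
This gives 0 ≠ 3.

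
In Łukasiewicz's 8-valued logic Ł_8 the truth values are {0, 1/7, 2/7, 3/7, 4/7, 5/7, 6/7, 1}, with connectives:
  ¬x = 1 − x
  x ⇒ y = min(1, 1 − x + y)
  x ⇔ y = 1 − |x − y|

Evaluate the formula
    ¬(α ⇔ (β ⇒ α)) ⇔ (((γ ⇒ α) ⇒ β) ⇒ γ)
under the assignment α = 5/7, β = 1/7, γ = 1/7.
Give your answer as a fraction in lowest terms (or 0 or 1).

β ⇒ α = 1/7 ⇒ 5/7 = 1
α ⇔ (β ⇒ α) = 5/7 ⇔ 1 = 5/7
¬(α ⇔ (β ⇒ α)) = ¬5/7 = 2/7
γ ⇒ α = 1/7 ⇒ 5/7 = 1
(γ ⇒ α) ⇒ β = 1 ⇒ 1/7 = 1/7
((γ ⇒ α) ⇒ β) ⇒ γ = 1/7 ⇒ 1/7 = 1
¬(α ⇔ (β ⇒ α)) ⇔ (((γ ⇒ α) ⇒ β) ⇒ γ) = 2/7 ⇔ 1 = 2/7

2/7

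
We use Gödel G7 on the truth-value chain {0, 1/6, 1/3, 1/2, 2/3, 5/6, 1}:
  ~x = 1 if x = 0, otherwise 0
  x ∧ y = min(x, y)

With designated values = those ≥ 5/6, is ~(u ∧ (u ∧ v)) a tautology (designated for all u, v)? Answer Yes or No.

No

Counterexample: take u = 1/6, v = 1/6.
u ∧ v = 1/6 ∧ 1/6 = 1/6
u ∧ (u ∧ v) = 1/6 ∧ 1/6 = 1/6
~(u ∧ (u ∧ v)) = ~1/6 = 0
This gives 0, which is below 5/6.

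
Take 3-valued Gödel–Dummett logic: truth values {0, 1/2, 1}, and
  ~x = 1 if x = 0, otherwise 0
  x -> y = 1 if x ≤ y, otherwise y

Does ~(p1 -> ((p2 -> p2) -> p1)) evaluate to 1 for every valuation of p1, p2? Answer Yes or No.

Counterexample: take p1 = 0, p2 = 0.
p2 -> p2 = 0 -> 0 = 1
(p2 -> p2) -> p1 = 1 -> 0 = 0
p1 -> ((p2 -> p2) -> p1) = 0 -> 0 = 1
~(p1 -> ((p2 -> p2) -> p1)) = ~1 = 0
This gives 0 ≠ 1.

No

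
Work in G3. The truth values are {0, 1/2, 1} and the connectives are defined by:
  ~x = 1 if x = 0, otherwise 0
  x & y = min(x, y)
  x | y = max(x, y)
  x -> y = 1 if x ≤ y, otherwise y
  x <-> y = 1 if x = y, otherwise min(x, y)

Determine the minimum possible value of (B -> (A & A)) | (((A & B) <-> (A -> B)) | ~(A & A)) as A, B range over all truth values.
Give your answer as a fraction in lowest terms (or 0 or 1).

Take A = 1/2, B = 1:
A & A = 1/2 & 1/2 = 1/2
B -> (A & A) = 1 -> 1/2 = 1/2
A & B = 1/2 & 1 = 1/2
A -> B = 1/2 -> 1 = 1
(A & B) <-> (A -> B) = 1/2 <-> 1 = 1/2
A & A = 1/2 & 1/2 = 1/2
~(A & A) = ~1/2 = 0
((A & B) <-> (A -> B)) | ~(A & A) = 1/2 | 0 = 1/2
(B -> (A & A)) | (((A & B) <-> (A -> B)) | ~(A & A)) = 1/2 | 1/2 = 1/2
No assignment yields a value below 1/2, so this is the minimum.

1/2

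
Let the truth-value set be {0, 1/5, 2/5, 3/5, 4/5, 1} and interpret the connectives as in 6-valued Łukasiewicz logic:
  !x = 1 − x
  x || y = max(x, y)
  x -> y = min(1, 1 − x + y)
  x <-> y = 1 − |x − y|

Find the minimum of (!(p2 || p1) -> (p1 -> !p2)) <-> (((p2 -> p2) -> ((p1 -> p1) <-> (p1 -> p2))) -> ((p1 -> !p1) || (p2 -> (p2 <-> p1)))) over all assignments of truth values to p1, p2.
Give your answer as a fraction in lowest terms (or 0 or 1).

Take p1 = 3/5, p2 = 1:
p2 || p1 = 1 || 3/5 = 1
!(p2 || p1) = !1 = 0
!p2 = !1 = 0
p1 -> !p2 = 3/5 -> 0 = 2/5
!(p2 || p1) -> (p1 -> !p2) = 0 -> 2/5 = 1
p2 -> p2 = 1 -> 1 = 1
p1 -> p1 = 3/5 -> 3/5 = 1
p1 -> p2 = 3/5 -> 1 = 1
(p1 -> p1) <-> (p1 -> p2) = 1 <-> 1 = 1
(p2 -> p2) -> ((p1 -> p1) <-> (p1 -> p2)) = 1 -> 1 = 1
!p1 = !3/5 = 2/5
p1 -> !p1 = 3/5 -> 2/5 = 4/5
p2 <-> p1 = 1 <-> 3/5 = 3/5
p2 -> (p2 <-> p1) = 1 -> 3/5 = 3/5
(p1 -> !p1) || (p2 -> (p2 <-> p1)) = 4/5 || 3/5 = 4/5
((p2 -> p2) -> ((p1 -> p1) <-> (p1 -> p2))) -> ((p1 -> !p1) || (p2 -> (p2 <-> p1))) = 1 -> 4/5 = 4/5
(!(p2 || p1) -> (p1 -> !p2)) <-> (((p2 -> p2) -> ((p1 -> p1) <-> (p1 -> p2))) -> ((p1 -> !p1) || (p2 -> (p2 <-> p1)))) = 1 <-> 4/5 = 4/5
No assignment yields a value below 4/5, so this is the minimum.

4/5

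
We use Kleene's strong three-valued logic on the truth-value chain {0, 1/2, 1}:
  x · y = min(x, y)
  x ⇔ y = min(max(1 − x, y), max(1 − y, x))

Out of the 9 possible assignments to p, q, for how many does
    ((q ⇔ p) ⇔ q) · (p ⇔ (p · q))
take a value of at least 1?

p = 0, q = 0 ↦ 0  <
p = 0, q = 1/2 ↦ 1/2  <
p = 0, q = 1 ↦ 0  <
p = 1/2, q = 0 ↦ 1/2  <
p = 1/2, q = 1/2 ↦ 1/2  <
p = 1/2, q = 1 ↦ 1/2  <
p = 1, q = 0 ↦ 0  <
p = 1, q = 1/2 ↦ 1/2  <
p = 1, q = 1 ↦ 1  ≥
So 1 of the 9 assignments meets the threshold.

1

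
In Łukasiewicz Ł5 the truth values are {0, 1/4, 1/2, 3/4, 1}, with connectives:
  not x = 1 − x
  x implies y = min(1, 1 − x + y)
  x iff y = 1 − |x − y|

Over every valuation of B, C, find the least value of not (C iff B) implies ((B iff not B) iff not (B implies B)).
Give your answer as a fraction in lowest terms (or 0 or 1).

1/2

Take B = 1/2, C = 0:
C iff B = 0 iff 1/2 = 1/2
not (C iff B) = not 1/2 = 1/2
not B = not 1/2 = 1/2
B iff not B = 1/2 iff 1/2 = 1
B implies B = 1/2 implies 1/2 = 1
not (B implies B) = not 1 = 0
(B iff not B) iff not (B implies B) = 1 iff 0 = 0
not (C iff B) implies ((B iff not B) iff not (B implies B)) = 1/2 implies 0 = 1/2
No assignment yields a value below 1/2, so this is the minimum.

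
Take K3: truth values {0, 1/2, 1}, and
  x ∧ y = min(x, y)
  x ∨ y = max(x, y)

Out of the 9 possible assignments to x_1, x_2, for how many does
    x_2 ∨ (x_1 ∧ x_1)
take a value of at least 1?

x_1 = 0, x_2 = 0 ↦ 0  <
x_1 = 0, x_2 = 1/2 ↦ 1/2  <
x_1 = 0, x_2 = 1 ↦ 1  ≥
x_1 = 1/2, x_2 = 0 ↦ 1/2  <
x_1 = 1/2, x_2 = 1/2 ↦ 1/2  <
x_1 = 1/2, x_2 = 1 ↦ 1  ≥
x_1 = 1, x_2 = 0 ↦ 1  ≥
x_1 = 1, x_2 = 1/2 ↦ 1  ≥
x_1 = 1, x_2 = 1 ↦ 1  ≥
So 5 of the 9 assignments meet the threshold.

5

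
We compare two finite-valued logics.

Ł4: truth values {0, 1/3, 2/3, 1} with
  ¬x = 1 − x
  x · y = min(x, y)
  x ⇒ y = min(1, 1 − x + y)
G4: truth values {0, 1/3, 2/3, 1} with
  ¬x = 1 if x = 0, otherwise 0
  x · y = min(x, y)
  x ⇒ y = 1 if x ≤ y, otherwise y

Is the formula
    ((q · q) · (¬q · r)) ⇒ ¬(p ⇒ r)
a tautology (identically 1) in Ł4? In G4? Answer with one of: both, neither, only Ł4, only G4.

In Ł4: at p = 0, q = 1/3, r = 1/3 the value is 2/3 — not a tautology.
In G4: every assignment gives 1 — tautology.

only G4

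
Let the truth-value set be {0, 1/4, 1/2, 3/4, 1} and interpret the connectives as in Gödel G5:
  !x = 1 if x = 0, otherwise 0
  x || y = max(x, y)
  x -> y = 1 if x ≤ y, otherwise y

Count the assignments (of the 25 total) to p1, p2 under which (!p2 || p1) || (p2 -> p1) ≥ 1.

15

value 1: 15 assignments (counts)
value 3/4: 1 assignment
value 1/2: 2 assignments
value 1/4: 3 assignments
value 0: 4 assignments
So 15 of the 25 assignments meet the threshold.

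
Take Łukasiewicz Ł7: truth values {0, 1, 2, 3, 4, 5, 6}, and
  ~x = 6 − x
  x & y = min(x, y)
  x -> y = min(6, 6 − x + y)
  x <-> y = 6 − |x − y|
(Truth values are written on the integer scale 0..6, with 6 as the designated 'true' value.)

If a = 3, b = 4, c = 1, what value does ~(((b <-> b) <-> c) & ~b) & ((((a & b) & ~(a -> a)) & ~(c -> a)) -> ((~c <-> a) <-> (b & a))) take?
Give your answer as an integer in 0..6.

b <-> b = 4 <-> 4 = 6
(b <-> b) <-> c = 6 <-> 1 = 1
~b = ~4 = 2
((b <-> b) <-> c) & ~b = 1 & 2 = 1
~(((b <-> b) <-> c) & ~b) = ~1 = 5
a & b = 3 & 4 = 3
a -> a = 3 -> 3 = 6
~(a -> a) = ~6 = 0
(a & b) & ~(a -> a) = 3 & 0 = 0
c -> a = 1 -> 3 = 6
~(c -> a) = ~6 = 0
((a & b) & ~(a -> a)) & ~(c -> a) = 0 & 0 = 0
~c = ~1 = 5
~c <-> a = 5 <-> 3 = 4
b & a = 4 & 3 = 3
(~c <-> a) <-> (b & a) = 4 <-> 3 = 5
(((a & b) & ~(a -> a)) & ~(c -> a)) -> ((~c <-> a) <-> (b & a)) = 0 -> 5 = 6
~(((b <-> b) <-> c) & ~b) & ((((a & b) & ~(a -> a)) & ~(c -> a)) -> ((~c <-> a) <-> (b & a))) = 5 & 6 = 5

5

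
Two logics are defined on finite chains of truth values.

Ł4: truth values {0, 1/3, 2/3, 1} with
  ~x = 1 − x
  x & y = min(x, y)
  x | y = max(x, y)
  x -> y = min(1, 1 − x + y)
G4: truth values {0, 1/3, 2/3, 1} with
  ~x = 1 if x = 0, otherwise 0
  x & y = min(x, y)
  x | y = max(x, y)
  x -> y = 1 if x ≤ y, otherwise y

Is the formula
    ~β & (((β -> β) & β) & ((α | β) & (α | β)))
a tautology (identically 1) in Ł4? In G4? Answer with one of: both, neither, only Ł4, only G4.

In Ł4: at α = 0, β = 0 the value is 0 — not a tautology.
In G4: at α = 0, β = 0 the value is 0 — not a tautology.

neither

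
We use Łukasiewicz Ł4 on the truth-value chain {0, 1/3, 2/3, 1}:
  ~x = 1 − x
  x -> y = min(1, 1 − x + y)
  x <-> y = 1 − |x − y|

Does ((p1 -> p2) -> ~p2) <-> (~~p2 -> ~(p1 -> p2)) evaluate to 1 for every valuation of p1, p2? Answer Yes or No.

Yes

p1 = 0, p2 = 0 ↦ 1
p1 = 0, p2 = 1/3 ↦ 1
p1 = 0, p2 = 2/3 ↦ 1
p1 = 0, p2 = 1 ↦ 1
p1 = 1/3, p2 = 0 ↦ 1
p1 = 1/3, p2 = 1/3 ↦ 1
p1 = 1/3, p2 = 2/3 ↦ 1
p1 = 1/3, p2 = 1 ↦ 1
p1 = 2/3, p2 = 0 ↦ 1
p1 = 2/3, p2 = 1/3 ↦ 1
p1 = 2/3, p2 = 2/3 ↦ 1
p1 = 2/3, p2 = 1 ↦ 1
p1 = 1, p2 = 0 ↦ 1
p1 = 1, p2 = 1/3 ↦ 1
p1 = 1, p2 = 2/3 ↦ 1
p1 = 1, p2 = 1 ↦ 1
Every assignment gives a value ≥ 1.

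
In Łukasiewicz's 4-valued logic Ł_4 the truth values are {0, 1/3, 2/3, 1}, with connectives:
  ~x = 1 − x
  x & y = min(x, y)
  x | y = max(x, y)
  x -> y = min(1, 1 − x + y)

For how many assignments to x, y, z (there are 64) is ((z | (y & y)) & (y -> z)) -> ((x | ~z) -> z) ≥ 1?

55

value 1: 55 assignments (counts)
value 2/3: 9 assignments
So 55 of the 64 assignments meet the threshold.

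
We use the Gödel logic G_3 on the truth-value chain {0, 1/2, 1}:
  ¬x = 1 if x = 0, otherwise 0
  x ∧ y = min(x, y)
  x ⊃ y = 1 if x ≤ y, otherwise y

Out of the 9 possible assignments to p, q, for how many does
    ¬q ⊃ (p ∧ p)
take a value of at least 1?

p = 0, q = 0 ↦ 0  <
p = 0, q = 1/2 ↦ 1  ≥
p = 0, q = 1 ↦ 1  ≥
p = 1/2, q = 0 ↦ 1/2  <
p = 1/2, q = 1/2 ↦ 1  ≥
p = 1/2, q = 1 ↦ 1  ≥
p = 1, q = 0 ↦ 1  ≥
p = 1, q = 1/2 ↦ 1  ≥
p = 1, q = 1 ↦ 1  ≥
So 7 of the 9 assignments meet the threshold.

7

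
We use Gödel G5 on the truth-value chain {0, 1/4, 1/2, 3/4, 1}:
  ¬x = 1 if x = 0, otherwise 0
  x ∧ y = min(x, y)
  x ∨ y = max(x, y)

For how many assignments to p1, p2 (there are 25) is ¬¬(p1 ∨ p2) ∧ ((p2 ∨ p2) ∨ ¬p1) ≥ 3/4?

value 1: 8 assignments (counts)
value 3/4: 4 assignments (counts)
value 1/2: 4 assignments
value 1/4: 4 assignments
value 0: 5 assignments
So 12 of the 25 assignments meet the threshold.

12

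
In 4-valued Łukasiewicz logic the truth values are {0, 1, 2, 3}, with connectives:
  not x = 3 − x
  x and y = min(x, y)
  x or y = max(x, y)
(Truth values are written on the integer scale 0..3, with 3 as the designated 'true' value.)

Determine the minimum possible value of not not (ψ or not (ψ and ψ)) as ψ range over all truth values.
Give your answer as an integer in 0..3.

Take ψ = 1:
ψ and ψ = 1 and 1 = 1
not (ψ and ψ) = not 1 = 2
ψ or not (ψ and ψ) = 1 or 2 = 2
not (ψ or not (ψ and ψ)) = not 2 = 1
not not (ψ or not (ψ and ψ)) = not 1 = 2
No assignment yields a value below 2, so this is the minimum.

2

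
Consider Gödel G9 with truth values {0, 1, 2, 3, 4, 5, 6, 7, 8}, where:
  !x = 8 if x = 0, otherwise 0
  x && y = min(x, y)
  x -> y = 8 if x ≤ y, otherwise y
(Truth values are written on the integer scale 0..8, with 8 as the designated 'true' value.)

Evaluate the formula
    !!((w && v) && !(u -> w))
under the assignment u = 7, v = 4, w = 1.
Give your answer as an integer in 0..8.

w && v = 1 && 4 = 1
u -> w = 7 -> 1 = 1
!(u -> w) = !1 = 0
(w && v) && !(u -> w) = 1 && 0 = 0
!((w && v) && !(u -> w)) = !0 = 8
!!((w && v) && !(u -> w)) = !8 = 0

0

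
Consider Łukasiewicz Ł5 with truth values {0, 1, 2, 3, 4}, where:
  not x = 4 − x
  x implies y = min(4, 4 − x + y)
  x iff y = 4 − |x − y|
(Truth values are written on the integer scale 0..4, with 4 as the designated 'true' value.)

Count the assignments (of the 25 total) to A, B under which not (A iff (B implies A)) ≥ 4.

value 4: 1 assignment (counts)
value 3: 3 assignments
value 2: 5 assignments
value 1: 7 assignments
value 0: 9 assignments
So 1 of the 25 assignments meets the threshold.

1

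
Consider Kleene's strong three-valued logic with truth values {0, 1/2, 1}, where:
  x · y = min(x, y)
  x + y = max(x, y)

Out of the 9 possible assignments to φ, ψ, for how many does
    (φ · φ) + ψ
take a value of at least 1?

φ = 0, ψ = 0 ↦ 0  <
φ = 0, ψ = 1/2 ↦ 1/2  <
φ = 0, ψ = 1 ↦ 1  ≥
φ = 1/2, ψ = 0 ↦ 1/2  <
φ = 1/2, ψ = 1/2 ↦ 1/2  <
φ = 1/2, ψ = 1 ↦ 1  ≥
φ = 1, ψ = 0 ↦ 1  ≥
φ = 1, ψ = 1/2 ↦ 1  ≥
φ = 1, ψ = 1 ↦ 1  ≥
So 5 of the 9 assignments meet the threshold.

5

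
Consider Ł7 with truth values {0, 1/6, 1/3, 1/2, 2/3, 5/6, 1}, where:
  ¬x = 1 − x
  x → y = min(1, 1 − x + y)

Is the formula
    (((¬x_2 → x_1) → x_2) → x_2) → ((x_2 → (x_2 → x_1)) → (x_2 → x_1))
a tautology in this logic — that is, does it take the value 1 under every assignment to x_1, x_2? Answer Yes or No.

Counterexample: take x_1 = 1/6, x_2 = 2/3.
¬x_2 = ¬2/3 = 1/3
¬x_2 → x_1 = 1/3 → 1/6 = 5/6
(¬x_2 → x_1) → x_2 = 5/6 → 2/3 = 5/6
((¬x_2 → x_1) → x_2) → x_2 = 5/6 → 2/3 = 5/6
x_2 → x_1 = 2/3 → 1/6 = 1/2
x_2 → (x_2 → x_1) = 2/3 → 1/2 = 5/6
x_2 → x_1 = 2/3 → 1/6 = 1/2
(x_2 → (x_2 → x_1)) → (x_2 → x_1) = 5/6 → 1/2 = 2/3
(((¬x_2 → x_1) → x_2) → x_2) → ((x_2 → (x_2 → x_1)) → (x_2 → x_1)) = 5/6 → 2/3 = 5/6
This gives 5/6 ≠ 1.

No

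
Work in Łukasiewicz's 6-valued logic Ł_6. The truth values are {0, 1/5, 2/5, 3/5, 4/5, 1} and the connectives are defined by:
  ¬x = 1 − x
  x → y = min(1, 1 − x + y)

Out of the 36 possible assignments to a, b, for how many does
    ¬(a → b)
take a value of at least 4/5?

value 1: 1 assignment (counts)
value 4/5: 2 assignments (counts)
value 3/5: 3 assignments
value 2/5: 4 assignments
value 1/5: 5 assignments
value 0: 21 assignments
So 3 of the 36 assignments meet the threshold.

3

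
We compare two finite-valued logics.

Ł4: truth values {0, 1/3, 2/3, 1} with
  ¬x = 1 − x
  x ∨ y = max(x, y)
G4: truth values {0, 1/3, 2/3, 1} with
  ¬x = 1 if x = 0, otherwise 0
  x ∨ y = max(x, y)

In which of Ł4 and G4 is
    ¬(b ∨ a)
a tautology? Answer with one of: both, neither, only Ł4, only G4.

neither

In Ł4: at a = 0, b = 1/3 the value is 2/3 — not a tautology.
In G4: at a = 0, b = 1/3 the value is 0 — not a tautology.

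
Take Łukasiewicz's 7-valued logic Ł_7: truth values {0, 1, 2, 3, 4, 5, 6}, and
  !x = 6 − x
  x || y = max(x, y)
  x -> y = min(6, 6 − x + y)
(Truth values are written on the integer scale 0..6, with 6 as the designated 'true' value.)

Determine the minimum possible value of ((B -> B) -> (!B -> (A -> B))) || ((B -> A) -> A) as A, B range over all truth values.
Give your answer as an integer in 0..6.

Take A = 3, B = 0:
B -> B = 0 -> 0 = 6
!B = !0 = 6
A -> B = 3 -> 0 = 3
!B -> (A -> B) = 6 -> 3 = 3
(B -> B) -> (!B -> (A -> B)) = 6 -> 3 = 3
B -> A = 0 -> 3 = 6
(B -> A) -> A = 6 -> 3 = 3
((B -> B) -> (!B -> (A -> B))) || ((B -> A) -> A) = 3 || 3 = 3
No assignment yields a value below 3, so this is the minimum.

3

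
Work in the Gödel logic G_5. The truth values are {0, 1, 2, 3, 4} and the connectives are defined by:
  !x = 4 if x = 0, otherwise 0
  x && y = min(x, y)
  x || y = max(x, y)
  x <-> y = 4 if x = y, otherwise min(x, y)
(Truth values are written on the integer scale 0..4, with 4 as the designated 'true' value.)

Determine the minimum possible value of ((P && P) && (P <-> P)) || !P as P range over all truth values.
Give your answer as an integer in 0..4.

Take P = 1:
P && P = 1 && 1 = 1
P <-> P = 1 <-> 1 = 4
(P && P) && (P <-> P) = 1 && 4 = 1
!P = !1 = 0
((P && P) && (P <-> P)) || !P = 1 || 0 = 1
No assignment yields a value below 1, so this is the minimum.

1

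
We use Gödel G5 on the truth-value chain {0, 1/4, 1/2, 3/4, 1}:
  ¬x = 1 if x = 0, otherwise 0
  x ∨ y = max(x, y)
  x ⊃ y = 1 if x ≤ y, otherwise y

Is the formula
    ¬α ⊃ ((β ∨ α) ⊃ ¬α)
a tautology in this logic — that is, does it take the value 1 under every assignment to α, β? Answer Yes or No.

At α = 0, β = 1/4, for instance:
¬α = ¬0 = 1
β ∨ α = 1/4 ∨ 0 = 1/4
(β ∨ α) ⊃ ¬α = 1/4 ⊃ 1 = 1
¬α ⊃ ((β ∨ α) ⊃ ¬α) = 1 ⊃ 1 = 1
and checking the remaining 24 assignments likewise gives ≥ 1 in every case.

Yes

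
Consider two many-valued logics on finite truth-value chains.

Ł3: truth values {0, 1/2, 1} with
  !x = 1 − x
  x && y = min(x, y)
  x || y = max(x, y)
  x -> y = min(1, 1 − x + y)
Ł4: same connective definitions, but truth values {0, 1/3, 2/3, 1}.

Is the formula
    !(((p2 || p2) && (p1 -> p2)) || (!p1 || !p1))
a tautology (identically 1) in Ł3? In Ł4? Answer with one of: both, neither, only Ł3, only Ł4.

In Ł3: at p1 = 0, p2 = 0 the value is 0 — not a tautology.
In Ł4: at p1 = 0, p2 = 0 the value is 0 — not a tautology.

neither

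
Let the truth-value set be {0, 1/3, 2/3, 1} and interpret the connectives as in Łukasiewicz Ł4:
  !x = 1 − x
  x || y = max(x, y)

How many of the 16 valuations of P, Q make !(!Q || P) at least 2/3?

4

P = 0, Q = 0 ↦ 0  <
P = 0, Q = 1/3 ↦ 1/3  <
P = 0, Q = 2/3 ↦ 2/3  ≥
P = 0, Q = 1 ↦ 1  ≥
P = 1/3, Q = 0 ↦ 0  <
P = 1/3, Q = 1/3 ↦ 1/3  <
P = 1/3, Q = 2/3 ↦ 2/3  ≥
P = 1/3, Q = 1 ↦ 2/3  ≥
P = 2/3, Q = 0 ↦ 0  <
P = 2/3, Q = 1/3 ↦ 1/3  <
P = 2/3, Q = 2/3 ↦ 1/3  <
P = 2/3, Q = 1 ↦ 1/3  <
P = 1, Q = 0 ↦ 0  <
P = 1, Q = 1/3 ↦ 0  <
P = 1, Q = 2/3 ↦ 0  <
P = 1, Q = 1 ↦ 0  <
So 4 of the 16 assignments meet the threshold.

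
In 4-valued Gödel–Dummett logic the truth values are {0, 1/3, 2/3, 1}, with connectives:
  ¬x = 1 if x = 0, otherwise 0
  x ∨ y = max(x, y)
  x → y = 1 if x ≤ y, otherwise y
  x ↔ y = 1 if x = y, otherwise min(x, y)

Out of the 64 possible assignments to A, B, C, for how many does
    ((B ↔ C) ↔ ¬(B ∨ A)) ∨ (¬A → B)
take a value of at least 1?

55

value 1: 55 assignments (counts)
value 2/3: 3 assignments
value 1/3: 3 assignments
value 0: 3 assignments
So 55 of the 64 assignments meet the threshold.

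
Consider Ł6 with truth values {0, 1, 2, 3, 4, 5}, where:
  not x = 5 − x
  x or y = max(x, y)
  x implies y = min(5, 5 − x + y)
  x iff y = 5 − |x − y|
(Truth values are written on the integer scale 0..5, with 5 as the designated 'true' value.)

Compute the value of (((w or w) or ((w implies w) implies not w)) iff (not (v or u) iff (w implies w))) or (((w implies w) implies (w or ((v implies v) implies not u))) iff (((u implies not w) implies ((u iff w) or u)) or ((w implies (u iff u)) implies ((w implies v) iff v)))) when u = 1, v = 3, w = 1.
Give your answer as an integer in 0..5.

w or w = 1 or 1 = 1
w implies w = 1 implies 1 = 5
not w = not 1 = 4
(w implies w) implies not w = 5 implies 4 = 4
(w or w) or ((w implies w) implies not w) = 1 or 4 = 4
v or u = 3 or 1 = 3
not (v or u) = not 3 = 2
w implies w = 1 implies 1 = 5
not (v or u) iff (w implies w) = 2 iff 5 = 2
((w or w) or ((w implies w) implies not w)) iff (not (v or u) iff (w implies w)) = 4 iff 2 = 3
w implies w = 1 implies 1 = 5
v implies v = 3 implies 3 = 5
not u = not 1 = 4
(v implies v) implies not u = 5 implies 4 = 4
w or ((v implies v) implies not u) = 1 or 4 = 4
(w implies w) implies (w or ((v implies v) implies not u)) = 5 implies 4 = 4
not w = not 1 = 4
u implies not w = 1 implies 4 = 5
u iff w = 1 iff 1 = 5
(u iff w) or u = 5 or 1 = 5
(u implies not w) implies ((u iff w) or u) = 5 implies 5 = 5
u iff u = 1 iff 1 = 5
w implies (u iff u) = 1 implies 5 = 5
w implies v = 1 implies 3 = 5
(w implies v) iff v = 5 iff 3 = 3
(w implies (u iff u)) implies ((w implies v) iff v) = 5 implies 3 = 3
((u implies not w) implies ((u iff w) or u)) or ((w implies (u iff u)) implies ((w implies v) iff v)) = 5 or 3 = 5
((w implies w) implies (w or ((v implies v) implies not u))) iff (((u implies not w) implies ((u iff w) or u)) or ((w implies (u iff u)) implies ((w implies v) iff v))) = 4 iff 5 = 4
(((w or w) or ((w implies w) implies not w)) iff (not (v or u) iff (w implies w))) or (((w implies w) implies (w or ((v implies v) implies not u))) iff (((u implies not w) implies ((u iff w) or u)) or ((w implies (u iff u)) implies ((w implies v) iff v)))) = 3 or 4 = 4

4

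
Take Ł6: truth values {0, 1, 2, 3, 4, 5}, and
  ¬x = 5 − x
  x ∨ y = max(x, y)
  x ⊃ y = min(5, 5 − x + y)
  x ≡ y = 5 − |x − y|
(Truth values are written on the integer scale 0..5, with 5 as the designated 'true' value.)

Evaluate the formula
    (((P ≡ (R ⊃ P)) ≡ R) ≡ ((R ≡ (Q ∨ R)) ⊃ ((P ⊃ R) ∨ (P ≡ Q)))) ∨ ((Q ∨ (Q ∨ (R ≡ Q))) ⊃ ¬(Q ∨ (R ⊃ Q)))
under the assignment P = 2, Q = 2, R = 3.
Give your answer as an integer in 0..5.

R ⊃ P = 3 ⊃ 2 = 4
P ≡ (R ⊃ P) = 2 ≡ 4 = 3
(P ≡ (R ⊃ P)) ≡ R = 3 ≡ 3 = 5
Q ∨ R = 2 ∨ 3 = 3
R ≡ (Q ∨ R) = 3 ≡ 3 = 5
P ⊃ R = 2 ⊃ 3 = 5
P ≡ Q = 2 ≡ 2 = 5
(P ⊃ R) ∨ (P ≡ Q) = 5 ∨ 5 = 5
(R ≡ (Q ∨ R)) ⊃ ((P ⊃ R) ∨ (P ≡ Q)) = 5 ⊃ 5 = 5
((P ≡ (R ⊃ P)) ≡ R) ≡ ((R ≡ (Q ∨ R)) ⊃ ((P ⊃ R) ∨ (P ≡ Q))) = 5 ≡ 5 = 5
R ≡ Q = 3 ≡ 2 = 4
Q ∨ (R ≡ Q) = 2 ∨ 4 = 4
Q ∨ (Q ∨ (R ≡ Q)) = 2 ∨ 4 = 4
R ⊃ Q = 3 ⊃ 2 = 4
Q ∨ (R ⊃ Q) = 2 ∨ 4 = 4
¬(Q ∨ (R ⊃ Q)) = ¬4 = 1
(Q ∨ (Q ∨ (R ≡ Q))) ⊃ ¬(Q ∨ (R ⊃ Q)) = 4 ⊃ 1 = 2
(((P ≡ (R ⊃ P)) ≡ R) ≡ ((R ≡ (Q ∨ R)) ⊃ ((P ⊃ R) ∨ (P ≡ Q)))) ∨ ((Q ∨ (Q ∨ (R ≡ Q))) ⊃ ¬(Q ∨ (R ⊃ Q))) = 5 ∨ 2 = 5

5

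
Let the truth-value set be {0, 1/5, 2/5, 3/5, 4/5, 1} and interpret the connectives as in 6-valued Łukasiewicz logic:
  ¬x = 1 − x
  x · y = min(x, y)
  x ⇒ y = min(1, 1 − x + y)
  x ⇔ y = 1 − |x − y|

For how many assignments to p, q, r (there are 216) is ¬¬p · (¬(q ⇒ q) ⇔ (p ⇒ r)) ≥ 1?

6

value 1: 6 assignments (counts)
value 4/5: 12 assignments
value 3/5: 18 assignments
value 2/5: 24 assignments
value 1/5: 30 assignments
value 0: 126 assignments
So 6 of the 216 assignments meet the threshold.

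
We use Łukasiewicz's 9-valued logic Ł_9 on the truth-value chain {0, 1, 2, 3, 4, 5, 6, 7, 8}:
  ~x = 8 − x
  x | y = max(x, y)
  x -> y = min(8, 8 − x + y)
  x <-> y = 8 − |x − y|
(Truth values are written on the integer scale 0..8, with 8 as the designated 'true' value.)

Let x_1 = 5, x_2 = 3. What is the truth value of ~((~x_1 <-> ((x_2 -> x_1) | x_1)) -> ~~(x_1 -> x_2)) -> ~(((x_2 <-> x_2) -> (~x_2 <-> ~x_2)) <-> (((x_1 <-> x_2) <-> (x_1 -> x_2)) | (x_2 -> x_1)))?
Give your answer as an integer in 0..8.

~x_1 = ~5 = 3
x_2 -> x_1 = 3 -> 5 = 8
(x_2 -> x_1) | x_1 = 8 | 5 = 8
~x_1 <-> ((x_2 -> x_1) | x_1) = 3 <-> 8 = 3
x_1 -> x_2 = 5 -> 3 = 6
~(x_1 -> x_2) = ~6 = 2
~~(x_1 -> x_2) = ~2 = 6
(~x_1 <-> ((x_2 -> x_1) | x_1)) -> ~~(x_1 -> x_2) = 3 -> 6 = 8
~((~x_1 <-> ((x_2 -> x_1) | x_1)) -> ~~(x_1 -> x_2)) = ~8 = 0
x_2 <-> x_2 = 3 <-> 3 = 8
~x_2 = ~3 = 5
~x_2 = ~3 = 5
~x_2 <-> ~x_2 = 5 <-> 5 = 8
(x_2 <-> x_2) -> (~x_2 <-> ~x_2) = 8 -> 8 = 8
x_1 <-> x_2 = 5 <-> 3 = 6
x_1 -> x_2 = 5 -> 3 = 6
(x_1 <-> x_2) <-> (x_1 -> x_2) = 6 <-> 6 = 8
x_2 -> x_1 = 3 -> 5 = 8
((x_1 <-> x_2) <-> (x_1 -> x_2)) | (x_2 -> x_1) = 8 | 8 = 8
((x_2 <-> x_2) -> (~x_2 <-> ~x_2)) <-> (((x_1 <-> x_2) <-> (x_1 -> x_2)) | (x_2 -> x_1)) = 8 <-> 8 = 8
~(((x_2 <-> x_2) -> (~x_2 <-> ~x_2)) <-> (((x_1 <-> x_2) <-> (x_1 -> x_2)) | (x_2 -> x_1))) = ~8 = 0
~((~x_1 <-> ((x_2 -> x_1) | x_1)) -> ~~(x_1 -> x_2)) -> ~(((x_2 <-> x_2) -> (~x_2 <-> ~x_2)) <-> (((x_1 <-> x_2) <-> (x_1 -> x_2)) | (x_2 -> x_1))) = 0 -> 0 = 8

8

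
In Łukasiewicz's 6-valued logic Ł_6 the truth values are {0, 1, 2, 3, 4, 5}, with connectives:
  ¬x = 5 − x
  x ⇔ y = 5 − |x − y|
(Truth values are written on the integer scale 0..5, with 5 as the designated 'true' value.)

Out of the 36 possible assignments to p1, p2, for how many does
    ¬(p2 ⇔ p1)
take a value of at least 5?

value 5: 2 assignments (counts)
value 4: 4 assignments
value 3: 6 assignments
value 2: 8 assignments
value 1: 10 assignments
value 0: 6 assignments
So 2 of the 36 assignments meet the threshold.

2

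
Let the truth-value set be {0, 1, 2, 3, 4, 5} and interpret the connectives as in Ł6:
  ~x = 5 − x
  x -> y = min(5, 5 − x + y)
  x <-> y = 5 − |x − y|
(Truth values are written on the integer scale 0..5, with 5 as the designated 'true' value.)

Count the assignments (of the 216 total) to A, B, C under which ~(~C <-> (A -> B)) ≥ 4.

51

value 5: 22 assignments (counts)
value 4: 29 assignments (counts)
value 3: 36 assignments
value 2: 43 assignments
value 1: 50 assignments
value 0: 36 assignments
So 51 of the 216 assignments meet the threshold.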